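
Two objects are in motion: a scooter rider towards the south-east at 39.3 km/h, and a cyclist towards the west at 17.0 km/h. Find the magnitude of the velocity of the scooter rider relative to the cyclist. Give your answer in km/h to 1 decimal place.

Taking east as x and north as y: scooter rider velocity = (27.789, -27.789) km/h; cyclist velocity = (-17.000, 0.000) km/h.
Velocity of scooter rider relative to cyclist = (27.789, -27.789) − (-17.000, 0.000) = (44.789, -27.789) km/h.
Magnitude = |(44.789, -27.789)| = 52.710 km/h.

52.7 km/h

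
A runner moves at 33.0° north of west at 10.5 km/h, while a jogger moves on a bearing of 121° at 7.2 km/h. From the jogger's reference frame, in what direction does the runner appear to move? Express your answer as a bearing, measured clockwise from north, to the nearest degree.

302°

Taking east as x and north as y: runner velocity = (-8.806, 5.719) km/h; jogger velocity = (6.172, -3.708) km/h.
Velocity of runner relative to jogger = (-8.806, 5.719) − (6.172, -3.708) = (-14.978, 9.427) km/h.
Bearing = atan2(-14.98, 9.43) = 302.19° clockwise from north.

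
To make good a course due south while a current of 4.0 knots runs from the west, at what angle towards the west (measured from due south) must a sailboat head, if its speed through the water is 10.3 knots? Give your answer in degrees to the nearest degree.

23°

The current pushes perpendicular to the desired track; the heading must have a component into the current equal to 4.0 knots: 10.3 sin θ = 4.0.
sin θ = 0.3883, so θ = 22.852°.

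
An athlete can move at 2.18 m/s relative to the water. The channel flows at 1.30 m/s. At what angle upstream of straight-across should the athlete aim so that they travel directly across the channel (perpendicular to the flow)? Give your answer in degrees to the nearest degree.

37°

To cancel the current, the upstream component of the athlete's velocity must equal the flow: 2.18 sin θ = 1.30.
sin θ = 1.30 / 2.18 = 0.5963.
θ = arcsin(0.5963) = 36.608°.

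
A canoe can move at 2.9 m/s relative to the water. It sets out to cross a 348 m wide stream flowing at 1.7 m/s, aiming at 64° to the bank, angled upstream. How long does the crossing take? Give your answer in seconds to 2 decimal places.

133.51 s

The component of the canoe's velocity perpendicular to the bank is 2.9 × sin 64° = 2.607 m/s.
The flow acts along the bank and has no component across it.
Time = 348 / 2.607 = 133.512 s.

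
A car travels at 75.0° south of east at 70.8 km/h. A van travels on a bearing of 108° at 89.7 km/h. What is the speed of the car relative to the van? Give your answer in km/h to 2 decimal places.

78.36 km/h

Taking east as x and north as y: car velocity = (18.324, -68.388) km/h; van velocity = (85.310, -27.719) km/h.
Velocity of car relative to van = (18.324, -68.388) − (85.310, -27.719) = (-66.985, -40.669) km/h.
Magnitude = |(-66.985, -40.669)| = 78.364 km/h.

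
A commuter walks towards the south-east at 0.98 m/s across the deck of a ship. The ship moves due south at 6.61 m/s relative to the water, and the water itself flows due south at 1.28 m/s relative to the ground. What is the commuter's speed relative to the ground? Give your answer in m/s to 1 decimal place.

In east/north components (m/s): commuter relative to ship = (0.693, -0.693); ship relative to water = (0.000, -6.610); water relative to ground = (0.000, -1.280).
Sum = (0.693, -8.583) m/s.
Speed = |(0.693, -8.583)| = 8.611 m/s.

8.6 m/s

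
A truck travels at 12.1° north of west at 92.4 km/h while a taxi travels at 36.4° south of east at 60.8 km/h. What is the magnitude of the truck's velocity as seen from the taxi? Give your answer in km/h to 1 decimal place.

Taking east as x and north as y: truck velocity = (-90.347, 19.369) km/h; taxi velocity = (48.938, -36.080) km/h.
Velocity of truck relative to taxi = (-90.347, 19.369) − (48.938, -36.080) = (-139.285, 55.449) km/h.
Magnitude = |(-139.285, 55.449)| = 149.916 km/h.

149.9 km/h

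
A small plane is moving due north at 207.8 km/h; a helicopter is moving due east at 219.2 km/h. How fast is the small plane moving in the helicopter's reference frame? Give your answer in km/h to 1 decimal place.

Taking east as x and north as y: small plane velocity = (0.000, 207.800) km/h; helicopter velocity = (219.200, 0.000) km/h.
Velocity of small plane relative to helicopter = (0.000, 207.800) − (219.200, 0.000) = (-219.200, 207.800) km/h.
Magnitude = |(-219.200, 207.800)| = 302.042 km/h.

302.0 km/h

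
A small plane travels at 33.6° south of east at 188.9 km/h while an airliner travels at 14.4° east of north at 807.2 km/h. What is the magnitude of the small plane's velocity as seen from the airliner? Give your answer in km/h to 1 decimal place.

887.4 km/h

Taking east as x and north as y: small plane velocity = (157.339, -104.536) km/h; airliner velocity = (200.742, 781.840) km/h.
Velocity of small plane relative to airliner = (157.339, -104.536) − (200.742, 781.840) = (-43.404, -886.376) km/h.
Magnitude = |(-43.404, -886.376)| = 887.438 km/h.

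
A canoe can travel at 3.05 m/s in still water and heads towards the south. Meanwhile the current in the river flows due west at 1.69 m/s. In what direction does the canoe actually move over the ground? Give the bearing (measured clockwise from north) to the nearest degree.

209°

Taking east as x and north as y: velocity relative to the water = (0.000, -3.050) m/s; the water relative to ground = (-1.690, 0.000) m/s.
Velocity relative to ground = (0.000, -3.050) + (-1.690, 0.000) = (-1.690, -3.050) m/s.
Bearing = atan2(-1.69, -3.05) = 208.99° clockwise from north.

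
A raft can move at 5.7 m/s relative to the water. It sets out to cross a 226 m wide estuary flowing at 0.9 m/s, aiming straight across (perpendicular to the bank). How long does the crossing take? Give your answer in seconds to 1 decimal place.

The component of the raft's velocity perpendicular to the bank is 5.7 m/s.
The flow acts along the bank and has no component across it.
Time = 226 / 5.700 = 39.649 s.

39.6 s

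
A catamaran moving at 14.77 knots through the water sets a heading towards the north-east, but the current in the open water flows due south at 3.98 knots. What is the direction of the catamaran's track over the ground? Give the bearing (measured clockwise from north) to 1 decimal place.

Taking east as x and north as y: velocity relative to the water = (10.444, 10.444) knots; the water relative to ground = (0.000, -3.980) knots.
Velocity relative to ground = (10.444, 10.444) + (0.000, -3.980) = (10.444, 6.464) knots.
Bearing = atan2(10.44, 6.46) = 58.25° clockwise from north.

058.2°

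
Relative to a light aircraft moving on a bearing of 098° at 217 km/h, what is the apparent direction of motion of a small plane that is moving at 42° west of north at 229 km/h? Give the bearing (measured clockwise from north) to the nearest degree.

Taking east as x and north as y: small plane velocity = (-153.231, 170.180) km/h; light aircraft velocity = (214.888, -30.201) km/h.
Velocity of small plane relative to light aircraft = (-153.231, 170.180) − (214.888, -30.201) = (-368.119, 200.381) km/h.
Bearing = atan2(-368.12, 200.38) = 298.56° clockwise from north.

299°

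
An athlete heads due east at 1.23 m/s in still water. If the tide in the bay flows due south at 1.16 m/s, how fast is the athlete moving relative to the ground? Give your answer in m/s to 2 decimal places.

Taking east as x and north as y: velocity relative to the water = (1.230, 0.000) m/s; the water relative to ground = (0.000, -1.160) m/s.
Velocity relative to ground = (1.230, 0.000) + (0.000, -1.160) = (1.230, -1.160) m/s.
Speed = |(1.230, -1.160)| = 1.691 m/s.

1.69 m/s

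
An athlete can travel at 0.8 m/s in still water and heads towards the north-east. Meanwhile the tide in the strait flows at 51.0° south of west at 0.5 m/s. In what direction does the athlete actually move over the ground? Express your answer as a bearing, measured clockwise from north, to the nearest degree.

Taking east as x and north as y: velocity relative to the water = (0.566, 0.566) m/s; the water relative to ground = (-0.315, -0.389) m/s.
Velocity relative to ground = (0.566, 0.566) + (-0.315, -0.389) = (0.251, 0.177) m/s.
Bearing = atan2(0.25, 0.18) = 54.79° clockwise from north.

055°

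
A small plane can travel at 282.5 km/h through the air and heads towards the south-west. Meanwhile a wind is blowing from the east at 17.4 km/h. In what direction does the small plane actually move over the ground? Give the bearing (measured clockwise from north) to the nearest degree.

227°

Taking east as x and north as y: velocity relative to the air = (-199.758, -199.758) km/h; the air relative to ground = (-17.400, 0.000) km/h.
Velocity relative to ground = (-199.758, -199.758) + (-17.400, 0.000) = (-217.158, -199.758) km/h.
Bearing = atan2(-217.16, -199.76) = 227.39° clockwise from north.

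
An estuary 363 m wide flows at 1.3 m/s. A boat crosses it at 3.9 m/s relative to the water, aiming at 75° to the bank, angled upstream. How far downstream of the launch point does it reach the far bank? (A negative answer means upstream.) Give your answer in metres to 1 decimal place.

Perpendicular speed = 3.767 m/s; crossing time = 363 / 3.767 = 96.360 s.
Net downstream speed = 0.291 m/s.
Drift = 0.291 × 96.360 = 28.003 m (downstream).

28.0 m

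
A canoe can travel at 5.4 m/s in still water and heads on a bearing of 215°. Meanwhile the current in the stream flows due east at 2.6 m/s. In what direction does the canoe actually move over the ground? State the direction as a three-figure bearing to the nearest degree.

Taking east as x and north as y: velocity relative to the water = (-3.097, -4.423) m/s; the water relative to ground = (2.600, 0.000) m/s.
Velocity relative to ground = (-3.097, -4.423) + (2.600, 0.000) = (-0.497, -4.423) m/s.
Bearing = atan2(-0.50, -4.42) = 186.41° clockwise from north.

186°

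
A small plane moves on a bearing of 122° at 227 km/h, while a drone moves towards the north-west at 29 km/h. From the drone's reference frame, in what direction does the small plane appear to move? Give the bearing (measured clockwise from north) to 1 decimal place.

123.5°

Taking east as x and north as y: small plane velocity = (192.507, -120.292) km/h; drone velocity = (-20.506, 20.506) km/h.
Velocity of small plane relative to drone = (192.507, -120.292) − (-20.506, 20.506) = (213.013, -140.798) km/h.
Bearing = atan2(213.01, -140.80) = 123.46° clockwise from north.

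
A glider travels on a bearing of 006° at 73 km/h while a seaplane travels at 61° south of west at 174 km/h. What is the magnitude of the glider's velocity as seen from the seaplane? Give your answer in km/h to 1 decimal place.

242.9 km/h

Taking east as x and north as y: glider velocity = (7.631, 72.600) km/h; seaplane velocity = (-84.357, -152.184) km/h.
Velocity of glider relative to seaplane = (7.631, 72.600) − (-84.357, -152.184) = (91.987, 224.784) km/h.
Magnitude = |(91.987, 224.784)| = 242.878 km/h.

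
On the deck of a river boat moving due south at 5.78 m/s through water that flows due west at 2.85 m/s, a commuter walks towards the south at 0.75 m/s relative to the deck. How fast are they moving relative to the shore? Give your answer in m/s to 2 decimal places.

7.12 m/s

In east/north components (m/s): commuter relative to river boat = (0.000, -0.750); river boat relative to water = (0.000, -5.780); water relative to ground = (-2.850, 0.000).
Sum = (-2.850, -6.530) m/s.
Speed = |(-2.850, -6.530)| = 7.125 m/s.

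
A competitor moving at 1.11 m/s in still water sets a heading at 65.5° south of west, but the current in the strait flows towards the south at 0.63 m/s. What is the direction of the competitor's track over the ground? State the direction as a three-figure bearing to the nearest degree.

Taking east as x and north as y: velocity relative to the water = (-0.460, -1.010) m/s; the water relative to ground = (0.000, -0.630) m/s.
Velocity relative to ground = (-0.460, -1.010) + (0.000, -0.630) = (-0.460, -1.640) m/s.
Bearing = atan2(-0.46, -1.64) = 195.68° clockwise from north.

196°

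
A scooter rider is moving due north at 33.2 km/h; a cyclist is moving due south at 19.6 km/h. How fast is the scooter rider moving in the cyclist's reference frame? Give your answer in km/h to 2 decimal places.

Taking east as x and north as y: scooter rider velocity = (0.000, 33.200) km/h; cyclist velocity = (0.000, -19.600) km/h.
Velocity of scooter rider relative to cyclist = (0.000, 33.200) − (0.000, -19.600) = (0.000, 52.800) km/h.
Magnitude = |(0.000, 52.800)| = 52.800 km/h.

52.80 km/h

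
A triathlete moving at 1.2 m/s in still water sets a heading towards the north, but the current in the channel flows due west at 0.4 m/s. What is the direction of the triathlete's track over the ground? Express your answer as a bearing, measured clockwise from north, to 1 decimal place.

341.6°

Taking east as x and north as y: velocity relative to the water = (0.000, 1.200) m/s; the water relative to ground = (-0.400, 0.000) m/s.
Velocity relative to ground = (0.000, 1.200) + (-0.400, 0.000) = (-0.400, 1.200) m/s.
Bearing = atan2(-0.40, 1.20) = 341.57° clockwise from north.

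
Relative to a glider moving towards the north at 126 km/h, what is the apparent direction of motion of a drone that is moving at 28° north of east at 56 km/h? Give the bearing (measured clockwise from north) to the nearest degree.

Taking east as x and north as y: drone velocity = (49.445, 26.290) km/h; glider velocity = (0.000, 126.000) km/h.
Velocity of drone relative to glider = (49.445, 26.290) − (0.000, 126.000) = (49.445, -99.710) km/h.
Bearing = atan2(49.45, -99.71) = 153.62° clockwise from north.

154°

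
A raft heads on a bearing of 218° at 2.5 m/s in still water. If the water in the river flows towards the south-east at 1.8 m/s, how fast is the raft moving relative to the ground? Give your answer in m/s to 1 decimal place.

Taking east as x and north as y: velocity relative to the water = (-1.539, -1.970) m/s; the water relative to ground = (1.273, -1.273) m/s.
Velocity relative to ground = (-1.539, -1.970) + (1.273, -1.273) = (-0.266, -3.243) m/s.
Speed = |(-0.266, -3.243)| = 3.254 m/s.

3.3 m/s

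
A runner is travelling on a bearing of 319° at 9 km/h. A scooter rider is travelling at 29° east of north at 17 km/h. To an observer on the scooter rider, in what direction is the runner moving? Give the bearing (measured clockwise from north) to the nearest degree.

Taking east as x and north as y: runner velocity = (-5.905, 6.792) km/h; scooter rider velocity = (8.242, 14.869) km/h.
Velocity of runner relative to scooter rider = (-5.905, 6.792) − (8.242, 14.869) = (-14.146, -8.076) km/h.
Bearing = atan2(-14.15, -8.08) = 240.28° clockwise from north.

240°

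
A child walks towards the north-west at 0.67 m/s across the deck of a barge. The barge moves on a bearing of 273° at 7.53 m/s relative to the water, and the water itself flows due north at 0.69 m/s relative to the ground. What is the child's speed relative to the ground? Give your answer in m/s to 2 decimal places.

In east/north components (m/s): child relative to barge = (-0.474, 0.474); barge relative to water = (-7.520, 0.394); water relative to ground = (0.000, 0.690).
Sum = (-7.993, 1.558) m/s.
Speed = |(-7.993, 1.558)| = 8.144 m/s.

8.14 m/s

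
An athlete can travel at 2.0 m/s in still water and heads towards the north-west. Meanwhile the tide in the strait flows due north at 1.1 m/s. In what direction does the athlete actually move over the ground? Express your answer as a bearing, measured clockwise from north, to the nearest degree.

Taking east as x and north as y: velocity relative to the water = (-1.414, 1.414) m/s; the water relative to ground = (0.000, 1.100) m/s.
Velocity relative to ground = (-1.414, 1.414) + (0.000, 1.100) = (-1.414, 2.514) m/s.
Bearing = atan2(-1.41, 2.51) = 330.64° clockwise from north.

331°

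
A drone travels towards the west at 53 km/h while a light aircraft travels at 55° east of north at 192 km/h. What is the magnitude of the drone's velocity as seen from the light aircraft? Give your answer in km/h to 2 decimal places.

237.37 km/h

Taking east as x and north as y: drone velocity = (-53.000, 0.000) km/h; light aircraft velocity = (157.277, 110.127) km/h.
Velocity of drone relative to light aircraft = (-53.000, 0.000) − (157.277, 110.127) = (-210.277, -110.127) km/h.
Magnitude = |(-210.277, -110.127)| = 237.370 km/h.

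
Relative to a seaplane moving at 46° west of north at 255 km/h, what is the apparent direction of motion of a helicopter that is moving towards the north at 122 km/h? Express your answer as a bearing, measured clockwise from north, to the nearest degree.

107°

Taking east as x and north as y: helicopter velocity = (0.000, 122.000) km/h; seaplane velocity = (-183.432, 177.138) km/h.
Velocity of helicopter relative to seaplane = (0.000, 122.000) − (-183.432, 177.138) = (183.432, -55.138) km/h.
Bearing = atan2(183.43, -55.14) = 106.73° clockwise from north.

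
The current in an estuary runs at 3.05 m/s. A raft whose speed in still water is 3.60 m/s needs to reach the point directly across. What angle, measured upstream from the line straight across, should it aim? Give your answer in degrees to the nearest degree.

58°

To cancel the current, the upstream component of the raft's velocity must equal the flow: 3.60 sin θ = 3.05.
sin θ = 3.05 / 3.60 = 0.8472.
θ = arcsin(0.8472) = 57.911°.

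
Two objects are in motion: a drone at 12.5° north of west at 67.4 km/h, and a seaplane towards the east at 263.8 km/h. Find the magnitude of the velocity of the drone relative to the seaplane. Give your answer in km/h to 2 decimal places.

Taking east as x and north as y: drone velocity = (-65.802, 14.588) km/h; seaplane velocity = (263.800, 0.000) km/h.
Velocity of drone relative to seaplane = (-65.802, 14.588) − (263.800, 0.000) = (-329.602, 14.588) km/h.
Magnitude = |(-329.602, 14.588)| = 329.925 km/h.

329.93 km/h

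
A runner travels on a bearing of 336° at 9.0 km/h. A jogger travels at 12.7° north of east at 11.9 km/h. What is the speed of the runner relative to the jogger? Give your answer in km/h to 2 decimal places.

Taking east as x and north as y: runner velocity = (-3.661, 8.222) km/h; jogger velocity = (11.609, 2.616) km/h.
Velocity of runner relative to jogger = (-3.661, 8.222) − (11.609, 2.616) = (-15.269, 5.606) km/h.
Magnitude = |(-15.269, 5.606)| = 16.266 km/h.

16.27 km/h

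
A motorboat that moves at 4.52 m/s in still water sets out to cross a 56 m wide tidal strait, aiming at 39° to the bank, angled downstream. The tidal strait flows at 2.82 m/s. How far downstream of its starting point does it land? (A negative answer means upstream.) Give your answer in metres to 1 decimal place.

Perpendicular speed = 2.845 m/s; crossing time = 56 / 2.845 = 19.687 s.
Net downstream speed = 6.333 m/s.
Drift = 6.333 × 19.687 = 124.671 m (downstream).

124.7 m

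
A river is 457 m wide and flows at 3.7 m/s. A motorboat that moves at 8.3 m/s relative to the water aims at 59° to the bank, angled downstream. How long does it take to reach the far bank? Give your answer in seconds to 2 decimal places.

The component of the motorboat's velocity perpendicular to the bank is 8.3 × sin 59° = 7.114 m/s.
Only the cross-stream component determines the crossing time; the current contributes nothing perpendicular to the bank.
Time = 457 / 7.114 = 64.235 s.

64.24 s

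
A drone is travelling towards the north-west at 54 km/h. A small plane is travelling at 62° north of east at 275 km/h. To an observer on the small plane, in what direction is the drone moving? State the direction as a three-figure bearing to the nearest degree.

Taking east as x and north as y: drone velocity = (-38.184, 38.184) km/h; small plane velocity = (129.105, 242.811) km/h.
Velocity of drone relative to small plane = (-38.184, 38.184) − (129.105, 242.811) = (-167.288, -204.627) km/h.
Bearing = atan2(-167.29, -204.63) = 219.27° clockwise from north.

219°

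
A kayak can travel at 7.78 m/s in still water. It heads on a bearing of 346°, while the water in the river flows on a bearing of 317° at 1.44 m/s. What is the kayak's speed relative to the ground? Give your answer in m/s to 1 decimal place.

Taking east as x and north as y: velocity relative to the water = (-1.882, 7.549) m/s; the water relative to ground = (-0.982, 1.053) m/s.
Velocity relative to ground = (-1.882, 7.549) + (-0.982, 1.053) = (-2.864, 8.602) m/s.
Speed = |(-2.864, 8.602)| = 9.066 m/s.

9.1 m/s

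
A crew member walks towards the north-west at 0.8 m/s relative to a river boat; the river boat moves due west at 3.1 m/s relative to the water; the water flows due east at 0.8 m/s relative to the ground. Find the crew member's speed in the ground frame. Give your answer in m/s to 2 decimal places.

2.92 m/s

In east/north components (m/s): crew member relative to river boat = (-0.566, 0.566); river boat relative to water = (-3.100, 0.000); water relative to ground = (0.800, 0.000).
Sum = (-2.866, 0.566) m/s.
Speed = |(-2.866, 0.566)| = 2.921 m/s.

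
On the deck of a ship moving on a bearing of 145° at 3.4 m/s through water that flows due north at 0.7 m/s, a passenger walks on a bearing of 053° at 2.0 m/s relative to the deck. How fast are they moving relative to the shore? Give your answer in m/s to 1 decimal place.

3.7 m/s

In east/north components (m/s): passenger relative to ship = (1.597, 1.204); ship relative to water = (1.950, -2.785); water relative to ground = (0.000, 0.700).
Sum = (3.547, -0.881) m/s.
Speed = |(3.547, -0.881)| = 3.655 m/s.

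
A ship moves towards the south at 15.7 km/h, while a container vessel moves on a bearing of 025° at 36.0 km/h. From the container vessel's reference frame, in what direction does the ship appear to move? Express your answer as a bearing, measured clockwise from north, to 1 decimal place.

Taking east as x and north as y: ship velocity = (0.000, -15.700) km/h; container vessel velocity = (15.214, 32.627) km/h.
Velocity of ship relative to container vessel = (0.000, -15.700) − (15.214, 32.627) = (-15.214, -48.327) km/h.
Bearing = atan2(-15.21, -48.33) = 197.47° clockwise from north.

197.5°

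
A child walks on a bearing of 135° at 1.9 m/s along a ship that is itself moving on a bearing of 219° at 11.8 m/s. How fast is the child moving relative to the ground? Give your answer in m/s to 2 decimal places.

12.15 m/s

Taking east as x and north as y: ship velocity = (-7.426, -9.170) m/s; child velocity relative to ship = (1.344, -1.344) m/s.
Velocity relative to ground = (-7.426, -9.170) + (1.344, -1.344) = (-6.082, -10.514) m/s.
Speed = |(-6.082, -10.514)| = 12.146 m/s.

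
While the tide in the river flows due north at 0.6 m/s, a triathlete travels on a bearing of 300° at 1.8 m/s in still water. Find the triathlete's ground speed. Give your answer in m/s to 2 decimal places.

2.16 m/s

Taking east as x and north as y: velocity relative to the water = (-1.559, 0.900) m/s; the water relative to ground = (0.000, 0.600) m/s.
Velocity relative to ground = (-1.559, 0.900) + (0.000, 0.600) = (-1.559, 1.500) m/s.
Speed = |(-1.559, 1.500)| = 2.163 m/s.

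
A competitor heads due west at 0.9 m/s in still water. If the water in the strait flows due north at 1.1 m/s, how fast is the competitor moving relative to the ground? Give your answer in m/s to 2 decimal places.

1.42 m/s

Taking east as x and north as y: velocity relative to the water = (-0.900, 0.000) m/s; the water relative to ground = (0.000, 1.100) m/s.
Velocity relative to ground = (-0.900, 0.000) + (0.000, 1.100) = (-0.900, 1.100) m/s.
Speed = |(-0.900, 1.100)| = 1.421 m/s.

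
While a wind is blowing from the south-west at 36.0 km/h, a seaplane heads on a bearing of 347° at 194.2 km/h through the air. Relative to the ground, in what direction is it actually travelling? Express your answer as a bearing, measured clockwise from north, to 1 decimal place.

355.1°

Taking east as x and north as y: velocity relative to the air = (-43.685, 189.223) km/h; the air relative to ground = (25.456, 25.456) km/h.
Velocity relative to ground = (-43.685, 189.223) + (25.456, 25.456) = (-18.230, 214.679) km/h.
Bearing = atan2(-18.23, 214.68) = 355.15° clockwise from north.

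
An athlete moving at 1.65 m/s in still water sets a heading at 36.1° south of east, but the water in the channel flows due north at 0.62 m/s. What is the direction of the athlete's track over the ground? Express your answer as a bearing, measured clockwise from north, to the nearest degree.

Taking east as x and north as y: velocity relative to the water = (1.333, -0.972) m/s; the water relative to ground = (0.000, 0.620) m/s.
Velocity relative to ground = (1.333, -0.972) + (0.000, 0.620) = (1.333, -0.352) m/s.
Bearing = atan2(1.33, -0.35) = 104.80° clockwise from north.

105°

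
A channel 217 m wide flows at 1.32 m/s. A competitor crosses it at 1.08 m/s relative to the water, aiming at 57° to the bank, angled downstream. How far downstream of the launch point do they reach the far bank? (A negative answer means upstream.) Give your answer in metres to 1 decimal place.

Perpendicular speed = 0.906 m/s; crossing time = 217 / 0.906 = 239.577 s.
Net downstream speed = 1.908 m/s.
Drift = 1.908 × 239.577 = 457.163 m (downstream).

457.2 m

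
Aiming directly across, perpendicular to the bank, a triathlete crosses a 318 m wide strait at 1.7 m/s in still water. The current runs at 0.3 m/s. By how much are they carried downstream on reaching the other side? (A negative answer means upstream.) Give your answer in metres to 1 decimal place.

56.1 m

Perpendicular speed = 1.700 m/s; crossing time = 318 / 1.700 = 187.059 s.
Net downstream speed = 0.300 m/s.
Drift = 0.300 × 187.059 = 56.118 m (downstream).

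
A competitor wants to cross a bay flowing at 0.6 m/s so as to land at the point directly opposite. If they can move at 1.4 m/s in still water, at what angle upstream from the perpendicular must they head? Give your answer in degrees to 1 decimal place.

To cancel the current, the upstream component of the competitor's velocity must equal the flow: 1.4 sin θ = 0.6.
sin θ = 0.6 / 1.4 = 0.4286.
θ = arcsin(0.4286) = 25.377°.

25.4°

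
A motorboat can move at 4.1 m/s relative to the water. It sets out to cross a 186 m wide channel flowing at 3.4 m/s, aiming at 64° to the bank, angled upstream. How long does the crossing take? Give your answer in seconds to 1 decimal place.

50.5 s

The component of the motorboat's velocity perpendicular to the bank is 4.1 × sin 64° = 3.685 m/s.
Only the cross-stream component determines the crossing time; the current contributes nothing perpendicular to the bank.
Time = 186 / 3.685 = 50.474 s.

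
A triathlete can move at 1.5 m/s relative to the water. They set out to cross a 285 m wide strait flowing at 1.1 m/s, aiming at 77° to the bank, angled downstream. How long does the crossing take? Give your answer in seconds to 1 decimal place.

195.0 s

The component of the triathlete's velocity perpendicular to the bank is 1.5 × sin 77° = 1.462 m/s.
Only the cross-stream component determines the crossing time; the current contributes nothing perpendicular to the bank.
Time = 285 / 1.462 = 194.998 s.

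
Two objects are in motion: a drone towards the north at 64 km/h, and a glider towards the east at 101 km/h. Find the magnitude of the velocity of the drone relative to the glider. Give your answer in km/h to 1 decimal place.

Taking east as x and north as y: drone velocity = (0.000, 64.000) km/h; glider velocity = (101.000, 0.000) km/h.
Velocity of drone relative to glider = (0.000, 64.000) − (101.000, 0.000) = (-101.000, 64.000) km/h.
Magnitude = |(-101.000, 64.000)| = 119.570 km/h.

119.6 km/h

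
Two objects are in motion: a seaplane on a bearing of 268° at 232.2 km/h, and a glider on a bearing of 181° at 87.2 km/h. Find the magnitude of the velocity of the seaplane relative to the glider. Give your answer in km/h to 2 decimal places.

243.72 km/h

Taking east as x and north as y: seaplane velocity = (-232.059, -8.104) km/h; glider velocity = (-1.522, -87.187) km/h.
Velocity of seaplane relative to glider = (-232.059, -8.104) − (-1.522, -87.187) = (-230.537, 79.083) km/h.
Magnitude = |(-230.537, 79.083)| = 243.724 km/h.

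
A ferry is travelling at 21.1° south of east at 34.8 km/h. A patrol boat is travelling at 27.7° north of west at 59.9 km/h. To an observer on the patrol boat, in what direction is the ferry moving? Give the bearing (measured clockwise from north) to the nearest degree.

115°

Taking east as x and north as y: ferry velocity = (32.467, -12.528) km/h; patrol boat velocity = (-53.035, 27.844) km/h.
Velocity of ferry relative to patrol boat = (32.467, -12.528) − (-53.035, 27.844) = (85.502, -40.372) km/h.
Bearing = atan2(85.50, -40.37) = 115.28° clockwise from north.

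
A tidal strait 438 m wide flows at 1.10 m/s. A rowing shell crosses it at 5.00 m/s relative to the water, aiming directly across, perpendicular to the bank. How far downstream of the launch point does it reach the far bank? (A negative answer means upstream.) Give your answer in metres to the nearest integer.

Perpendicular speed = 5.000 m/s; crossing time = 438 / 5.000 = 87.600 s.
Net downstream speed = 1.100 m/s.
Drift = 1.100 × 87.600 = 96.360 m (downstream).

96 m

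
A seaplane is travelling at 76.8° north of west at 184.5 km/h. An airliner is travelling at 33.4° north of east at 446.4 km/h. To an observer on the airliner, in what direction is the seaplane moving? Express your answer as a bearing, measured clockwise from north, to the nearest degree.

Taking east as x and north as y: seaplane velocity = (-42.131, 179.625) km/h; airliner velocity = (372.676, 245.735) km/h.
Velocity of seaplane relative to airliner = (-42.131, 179.625) − (372.676, 245.735) = (-414.807, -66.109) km/h.
Bearing = atan2(-414.81, -66.11) = 260.94° clockwise from north.

261°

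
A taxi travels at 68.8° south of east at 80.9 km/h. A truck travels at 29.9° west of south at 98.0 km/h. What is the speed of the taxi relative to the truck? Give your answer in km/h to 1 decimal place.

78.7 km/h

Taking east as x and north as y: taxi velocity = (29.255, -75.425) km/h; truck velocity = (-48.852, -84.956) km/h.
Velocity of taxi relative to truck = (29.255, -75.425) − (-48.852, -84.956) = (78.107, 9.531) km/h.
Magnitude = |(78.107, 9.531)| = 78.687 km/h.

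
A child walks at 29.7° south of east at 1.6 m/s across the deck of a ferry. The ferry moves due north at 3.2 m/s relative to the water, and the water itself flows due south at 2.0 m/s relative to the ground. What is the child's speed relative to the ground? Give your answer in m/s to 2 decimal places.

In east/north components (m/s): child relative to ferry = (1.390, -0.793); ferry relative to water = (0.000, 3.200); water relative to ground = (0.000, -2.000).
Sum = (1.390, 0.407) m/s.
Speed = |(1.390, 0.407)| = 1.448 m/s.

1.45 m/s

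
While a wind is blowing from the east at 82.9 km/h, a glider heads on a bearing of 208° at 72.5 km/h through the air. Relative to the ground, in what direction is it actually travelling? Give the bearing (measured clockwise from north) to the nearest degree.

Taking east as x and north as y: velocity relative to the air = (-34.037, -64.014) km/h; the air relative to ground = (-82.900, 0.000) km/h.
Velocity relative to ground = (-34.037, -64.014) + (-82.900, 0.000) = (-116.937, -64.014) km/h.
Bearing = atan2(-116.94, -64.01) = 241.30° clockwise from north.

241°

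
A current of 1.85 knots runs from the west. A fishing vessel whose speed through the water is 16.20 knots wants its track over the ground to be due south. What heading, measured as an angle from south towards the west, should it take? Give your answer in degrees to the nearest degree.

The current pushes perpendicular to the desired track; the heading must have a component into the current equal to 1.85 knots: 16.20 sin θ = 1.85.
sin θ = 0.1142, so θ = 6.557°.

7°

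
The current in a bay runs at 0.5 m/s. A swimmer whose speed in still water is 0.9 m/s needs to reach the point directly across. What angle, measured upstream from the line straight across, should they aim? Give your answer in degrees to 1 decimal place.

To cancel the current, the upstream component of the swimmer's velocity must equal the flow: 0.9 sin θ = 0.5.
sin θ = 0.5 / 0.9 = 0.5556.
θ = arcsin(0.5556) = 33.749°.

33.7°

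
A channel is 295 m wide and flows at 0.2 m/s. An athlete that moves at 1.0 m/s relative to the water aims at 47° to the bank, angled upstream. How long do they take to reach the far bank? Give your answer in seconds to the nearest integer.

403 s

The component of the athlete's velocity perpendicular to the bank is 1.0 × sin 47° = 0.731 m/s.
The flow acts along the bank and has no component across it.
Time = 295 / 0.731 = 403.362 s.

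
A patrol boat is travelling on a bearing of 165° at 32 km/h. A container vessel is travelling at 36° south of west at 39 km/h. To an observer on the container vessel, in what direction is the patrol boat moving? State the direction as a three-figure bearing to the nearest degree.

101°

Taking east as x and north as y: patrol boat velocity = (8.282, -30.910) km/h; container vessel velocity = (-31.552, -22.924) km/h.
Velocity of patrol boat relative to container vessel = (8.282, -30.910) − (-31.552, -22.924) = (39.834, -7.986) km/h.
Bearing = atan2(39.83, -7.99) = 101.34° clockwise from north.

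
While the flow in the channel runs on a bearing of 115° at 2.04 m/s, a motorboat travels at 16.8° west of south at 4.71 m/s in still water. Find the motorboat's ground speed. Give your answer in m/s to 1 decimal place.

Taking east as x and north as y: velocity relative to the water = (-1.361, -4.509) m/s; the water relative to ground = (1.849, -0.862) m/s.
Velocity relative to ground = (-1.361, -4.509) + (1.849, -0.862) = (0.488, -5.371) m/s.
Speed = |(0.488, -5.371)| = 5.393 m/s.

5.4 m/s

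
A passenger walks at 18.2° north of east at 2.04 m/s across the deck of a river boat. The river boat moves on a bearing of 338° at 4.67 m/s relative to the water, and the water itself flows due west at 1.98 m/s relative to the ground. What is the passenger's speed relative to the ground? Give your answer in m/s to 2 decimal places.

5.28 m/s

In east/north components (m/s): passenger relative to river boat = (1.938, 0.637); river boat relative to water = (-1.749, 4.330); water relative to ground = (-1.980, 0.000).
Sum = (-1.791, 4.967) m/s.
Speed = |(-1.791, 4.967)| = 5.280 m/s.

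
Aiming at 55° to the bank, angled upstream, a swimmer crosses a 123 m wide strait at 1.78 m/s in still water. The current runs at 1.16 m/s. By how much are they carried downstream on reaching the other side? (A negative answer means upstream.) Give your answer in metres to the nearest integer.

12 m

Perpendicular speed = 1.458 m/s; crossing time = 123 / 1.458 = 84.357 s.
Net downstream speed = 0.139 m/s.
Drift = 0.139 × 84.357 = 11.728 m (downstream).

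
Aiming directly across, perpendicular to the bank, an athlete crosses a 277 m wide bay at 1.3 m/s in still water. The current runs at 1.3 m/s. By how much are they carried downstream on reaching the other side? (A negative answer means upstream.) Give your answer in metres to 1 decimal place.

277.0 m

Perpendicular speed = 1.300 m/s; crossing time = 277 / 1.300 = 213.077 s.
Net downstream speed = 1.300 m/s.
Drift = 1.300 × 213.077 = 277.000 m (downstream).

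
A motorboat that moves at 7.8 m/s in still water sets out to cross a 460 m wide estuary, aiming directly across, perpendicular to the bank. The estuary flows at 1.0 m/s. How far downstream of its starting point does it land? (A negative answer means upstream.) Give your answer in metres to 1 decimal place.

59.0 m

Perpendicular speed = 7.800 m/s; crossing time = 460 / 7.800 = 58.974 s.
Net downstream speed = 1.000 m/s.
Drift = 1.000 × 58.974 = 58.974 m (downstream).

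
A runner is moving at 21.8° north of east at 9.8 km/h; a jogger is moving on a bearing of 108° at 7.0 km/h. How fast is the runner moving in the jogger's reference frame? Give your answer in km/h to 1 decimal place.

Taking east as x and north as y: runner velocity = (9.099, 3.639) km/h; jogger velocity = (6.657, -2.163) km/h.
Velocity of runner relative to jogger = (9.099, 3.639) − (6.657, -2.163) = (2.442, 5.803) km/h.
Magnitude = |(2.442, 5.803)| = 6.295 km/h.

6.3 km/h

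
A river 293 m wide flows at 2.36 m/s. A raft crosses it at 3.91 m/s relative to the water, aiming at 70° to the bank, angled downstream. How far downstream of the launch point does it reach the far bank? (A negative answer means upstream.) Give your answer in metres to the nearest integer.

295 m

Perpendicular speed = 3.674 m/s; crossing time = 293 / 3.674 = 79.745 s.
Net downstream speed = 3.697 m/s.
Drift = 3.697 × 79.745 = 294.842 m (downstream).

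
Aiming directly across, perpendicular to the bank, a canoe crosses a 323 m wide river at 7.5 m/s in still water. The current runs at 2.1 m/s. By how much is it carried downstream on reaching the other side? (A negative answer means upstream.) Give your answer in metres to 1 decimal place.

Perpendicular speed = 7.500 m/s; crossing time = 323 / 7.500 = 43.067 s.
Net downstream speed = 2.100 m/s.
Drift = 2.100 × 43.067 = 90.440 m (downstream).

90.4 m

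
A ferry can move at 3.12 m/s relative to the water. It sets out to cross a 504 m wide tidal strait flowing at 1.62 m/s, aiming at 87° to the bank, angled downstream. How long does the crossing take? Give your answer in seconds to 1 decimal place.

161.8 s

The component of the ferry's velocity perpendicular to the bank is 3.12 × sin 87° = 3.116 m/s.
The current is parallel to the bank, so it does not affect the crossing time.
Time = 504 / 3.116 = 161.760 s.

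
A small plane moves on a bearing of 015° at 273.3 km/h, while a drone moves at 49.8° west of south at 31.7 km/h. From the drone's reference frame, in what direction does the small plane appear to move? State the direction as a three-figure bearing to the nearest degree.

Taking east as x and north as y: small plane velocity = (70.735, 263.988) km/h; drone velocity = (-24.212, -20.461) km/h.
Velocity of small plane relative to drone = (70.735, 263.988) − (-24.212, -20.461) = (94.948, 284.449) km/h.
Bearing = atan2(94.95, 284.45) = 18.46° clockwise from north.

018°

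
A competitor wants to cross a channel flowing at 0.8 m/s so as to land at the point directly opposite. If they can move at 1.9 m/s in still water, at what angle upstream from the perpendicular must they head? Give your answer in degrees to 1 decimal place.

24.9°

To cancel the current, the upstream component of the competitor's velocity must equal the flow: 1.9 sin θ = 0.8.
sin θ = 0.8 / 1.9 = 0.4211.
θ = arcsin(0.4211) = 24.901°.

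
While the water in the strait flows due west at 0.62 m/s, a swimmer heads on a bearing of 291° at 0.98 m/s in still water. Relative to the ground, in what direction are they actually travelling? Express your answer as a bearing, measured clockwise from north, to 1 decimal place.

Taking east as x and north as y: velocity relative to the water = (-0.915, 0.351) m/s; the water relative to ground = (-0.620, 0.000) m/s.
Velocity relative to ground = (-0.915, 0.351) + (-0.620, 0.000) = (-1.535, 0.351) m/s.
Bearing = atan2(-1.53, 0.35) = 282.89° clockwise from north.

282.9°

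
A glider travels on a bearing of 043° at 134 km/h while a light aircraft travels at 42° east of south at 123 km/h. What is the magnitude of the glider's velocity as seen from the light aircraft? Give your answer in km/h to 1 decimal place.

Taking east as x and north as y: glider velocity = (91.388, 98.001) km/h; light aircraft velocity = (82.303, -91.407) km/h.
Velocity of glider relative to light aircraft = (91.388, 98.001) − (82.303, -91.407) = (9.085, 189.408) km/h.
Magnitude = |(9.085, 189.408)| = 189.626 km/h.

189.6 km/h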